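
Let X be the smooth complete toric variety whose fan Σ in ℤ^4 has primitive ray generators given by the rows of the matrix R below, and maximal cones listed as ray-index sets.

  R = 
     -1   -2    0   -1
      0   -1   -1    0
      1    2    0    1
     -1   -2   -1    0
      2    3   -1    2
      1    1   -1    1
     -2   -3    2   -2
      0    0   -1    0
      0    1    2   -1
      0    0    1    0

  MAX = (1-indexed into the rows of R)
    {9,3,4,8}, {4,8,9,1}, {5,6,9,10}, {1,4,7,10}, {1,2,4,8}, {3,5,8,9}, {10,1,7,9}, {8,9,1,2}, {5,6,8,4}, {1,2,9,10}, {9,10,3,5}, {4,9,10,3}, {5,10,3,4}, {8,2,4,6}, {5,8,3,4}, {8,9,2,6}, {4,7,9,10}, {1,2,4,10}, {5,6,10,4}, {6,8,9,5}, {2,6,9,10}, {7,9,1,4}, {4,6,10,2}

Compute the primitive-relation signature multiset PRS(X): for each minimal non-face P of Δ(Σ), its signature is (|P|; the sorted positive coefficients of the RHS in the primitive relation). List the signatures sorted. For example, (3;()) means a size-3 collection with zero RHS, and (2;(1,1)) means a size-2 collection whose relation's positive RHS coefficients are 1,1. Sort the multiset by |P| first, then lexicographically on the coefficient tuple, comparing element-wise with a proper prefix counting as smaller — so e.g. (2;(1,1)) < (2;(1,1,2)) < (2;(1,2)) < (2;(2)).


The 16 primitive collections of Σ (r=10, n=4):

  {1,3}:  v_{1} + v_{3} = 0 ; sig = (2;())
  {8,10}:  v_{8} + v_{10} = 0 ; sig = (2;())
  {1,5}:  v_{1} + v_{5} = v_{6} ; sig = (2;(1))
  {1,6}:  v_{1} + v_{6} = v_{2} ; sig = (2;(1))
  {2,3}:  v_{2} + v_{3} = v_{6} ; sig = (2;(1))
  {3,6}:  v_{3} + v_{6} = v_{5} ; sig = (2;(1))
  {5,7}:  v_{5} + v_{7} = v_{10} ; sig = (2;(1))
  {6,7}:  v_{6} + v_{7} = v_{1} + v_{10} ; sig = (2;(1,1))
  {3,7}:  v_{3} + v_{7} = v_{4} + v_{9} + v_{10} ; sig = (2;(1,1,1))
  {7,8}:  v_{7} + v_{8} = v_{1} + v_{4} + v_{9} ; sig = (2;(1,1,1))
  {2,7}:  v_{2} + v_{7} = 2·v_{1} + v_{10} ; sig = (2;(1,2))
  {2,5}:  v_{2} + v_{5} = 2·v_{6} ; sig = (2;(2))
  {4,6,9}:  v_{4} + v_{6} + v_{9} = 0 ; sig = (3;())
  {2,4,9}:  v_{2} + v_{4} + v_{9} = v_{1} ; sig = (3;(1))
  {4,5,9}:  v_{4} + v_{5} + v_{9} = v_{3} ; sig = (3;(1))
  {1,4,9,10}:  v_{1} + v_{4} + v_{9} + v_{10} = v_{7} ; sig = (4;(1))

Hence PRS(X_Σ) =
    |P|=2: 12 collections, coeffs (), (), (1), (1), (1), (1), (1), (1,1), (1,1,1), (1,1,1), (1,2), (2)
    |P|=3: 3 collections, coeffs (), (1), (1)
    |P|=4: 1 collection, coeffs (1)


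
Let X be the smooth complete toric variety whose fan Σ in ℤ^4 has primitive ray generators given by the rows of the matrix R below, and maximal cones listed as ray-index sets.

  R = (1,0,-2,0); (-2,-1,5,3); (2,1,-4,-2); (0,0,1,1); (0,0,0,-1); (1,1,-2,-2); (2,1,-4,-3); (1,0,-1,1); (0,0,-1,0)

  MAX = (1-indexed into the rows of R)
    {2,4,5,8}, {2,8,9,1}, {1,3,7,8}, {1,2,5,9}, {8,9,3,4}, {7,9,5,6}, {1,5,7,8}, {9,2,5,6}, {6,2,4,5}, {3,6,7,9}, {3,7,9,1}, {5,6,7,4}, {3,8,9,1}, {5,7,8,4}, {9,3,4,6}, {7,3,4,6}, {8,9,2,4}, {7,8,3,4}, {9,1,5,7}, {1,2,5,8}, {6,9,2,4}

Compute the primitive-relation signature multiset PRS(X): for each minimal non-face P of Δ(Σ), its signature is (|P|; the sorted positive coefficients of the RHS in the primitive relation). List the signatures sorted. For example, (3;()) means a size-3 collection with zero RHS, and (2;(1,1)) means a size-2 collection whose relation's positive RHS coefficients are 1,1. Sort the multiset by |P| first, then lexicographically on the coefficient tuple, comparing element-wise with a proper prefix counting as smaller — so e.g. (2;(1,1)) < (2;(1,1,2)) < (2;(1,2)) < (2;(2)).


Primitive collections (10):

  • {1,4}:  v_{1} + v_{4} = v_{8}  so sig = (2;(1))
  • {1,6}:  v_{1} + v_{6} = v_{3}  so sig = (2;(1))
  • {2,3}:  v_{2} + v_{3} = v_{4}  so sig = (2;(1))
  • {3,5}:  v_{3} + v_{5} = v_{7}  so sig = (2;(1))
  • {2,7}:  v_{2} + v_{7} = v_{4} + v_{5}  so sig = (2;(1,1))
  • {6,8}:  v_{6} + v_{8} = v_{3} + v_{4}  so sig = (2;(1,1))
  • {4,5,9}:  v_{4} + v_{5} + v_{9} = 0  so sig = (3;())
  • {4,7,9}:  v_{4} + v_{7} + v_{9} = v_{3}  so sig = (3;(1))
  • {5,8,9}:  v_{5} + v_{8} + v_{9} = v_{1}  so sig = (3;(1))
  • {7,8,9}:  v_{7} + v_{8} + v_{9} = v_{1} + v_{3}  so sig = (3;(1,1))

so the primitive-relation signature multiset is
[(2;(1)), (2;(1)), (2;(1)), (2;(1)), (2;(1,1)), (2;(1,1)), (3;()), (3;(1)), (3;(1)), (3;(1,1))]


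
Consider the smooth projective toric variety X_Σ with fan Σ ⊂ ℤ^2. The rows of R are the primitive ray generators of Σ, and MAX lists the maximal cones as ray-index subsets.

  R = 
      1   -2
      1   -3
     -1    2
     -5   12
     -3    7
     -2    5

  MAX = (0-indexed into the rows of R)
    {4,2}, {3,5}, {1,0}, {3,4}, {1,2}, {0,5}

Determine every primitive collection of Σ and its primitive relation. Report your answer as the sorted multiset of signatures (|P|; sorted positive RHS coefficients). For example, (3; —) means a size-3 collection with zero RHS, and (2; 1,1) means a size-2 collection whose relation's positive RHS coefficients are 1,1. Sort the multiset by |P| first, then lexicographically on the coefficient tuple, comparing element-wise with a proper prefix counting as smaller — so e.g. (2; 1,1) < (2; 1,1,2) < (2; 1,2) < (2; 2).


Minimal non-faces — 9 found among 6 rays, 6 max cones:

  P={0,2}:  v_{0} + v_{2} = 0 — sig = (2; —)
  P={0,4}:  v_{0} + v_{4} = v_{5} — sig = (2; 1)
  P={1,5}:  v_{1} + v_{5} = v_{2} — sig = (2; 1)
  P={2,5}:  v_{2} + v_{5} = v_{4} — sig = (2; 1)
  P={4,5}:  v_{4} + v_{5} = v_{3} — sig = (2; 1)
  P={1,3}:  v_{1} + v_{3} = v_{2} + v_{4} — sig = (2; 1,1)
  P={0,3}:  v_{0} + v_{3} = 2·v_{5} — sig = (2; 2)
  P={1,4}:  v_{1} + v_{4} = 2·v_{2} — sig = (2; 2)
  P={2,3}:  v_{2} + v_{3} = 2·v_{4} — sig = (2; 2)

Hence PRS(X_Σ) =
{ (2; —),  (2; 1) ×4,  (2; 1,1),  (2; 2) ×3 }


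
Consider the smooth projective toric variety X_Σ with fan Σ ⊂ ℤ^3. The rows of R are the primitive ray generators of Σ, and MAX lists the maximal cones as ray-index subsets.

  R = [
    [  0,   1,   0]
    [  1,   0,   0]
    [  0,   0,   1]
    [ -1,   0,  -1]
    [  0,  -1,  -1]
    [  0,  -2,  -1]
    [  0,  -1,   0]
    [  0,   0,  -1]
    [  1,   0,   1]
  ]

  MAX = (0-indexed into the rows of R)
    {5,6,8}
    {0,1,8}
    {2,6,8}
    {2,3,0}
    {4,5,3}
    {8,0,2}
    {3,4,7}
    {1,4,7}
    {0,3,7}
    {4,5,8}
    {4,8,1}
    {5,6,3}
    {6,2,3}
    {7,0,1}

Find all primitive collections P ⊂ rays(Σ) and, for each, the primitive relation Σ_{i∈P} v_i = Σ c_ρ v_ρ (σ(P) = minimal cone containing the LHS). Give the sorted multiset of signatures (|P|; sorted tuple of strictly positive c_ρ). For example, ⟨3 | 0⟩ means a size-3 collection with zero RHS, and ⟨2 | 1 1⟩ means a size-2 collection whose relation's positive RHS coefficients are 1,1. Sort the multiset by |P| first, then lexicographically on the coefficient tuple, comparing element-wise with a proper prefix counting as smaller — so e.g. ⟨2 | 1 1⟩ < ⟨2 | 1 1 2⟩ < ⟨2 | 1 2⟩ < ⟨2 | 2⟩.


The 15 primitive collections of Σ (r=9, n=3):

  {0,6}:  v_{0} + v_{6} = 0  ⟹  sig = ⟨2 | 0⟩
  {2,7}:  v_{2} + v_{7} = 0  ⟹  sig = ⟨2 | 0⟩
  {3,8}:  v_{3} + v_{8} = 0  ⟹  sig = ⟨2 | 0⟩
  {0,4}:  v_{0} + v_{4} = v_{7}  ⟹  sig = ⟨2 | 1⟩
  {0,5}:  v_{0} + v_{5} = v_{4}  ⟹  sig = ⟨2 | 1⟩
  {1,2}:  v_{1} + v_{2} = v_{8}  ⟹  sig = ⟨2 | 1⟩
  {1,3}:  v_{1} + v_{3} = v_{7}  ⟹  sig = ⟨2 | 1⟩
  {2,4}:  v_{2} + v_{4} = v_{6}  ⟹  sig = ⟨2 | 1⟩
  {4,6}:  v_{4} + v_{6} = v_{5}  ⟹  sig = ⟨2 | 1⟩
  {6,7}:  v_{6} + v_{7} = v_{4}  ⟹  sig = ⟨2 | 1⟩
  {7,8}:  v_{7} + v_{8} = v_{1}  ⟹  sig = ⟨2 | 1⟩
  {1,6}:  v_{1} + v_{6} = v_{4} + v_{8}  ⟹  sig = ⟨2 | 1 1⟩
  {1,5}:  v_{1} + v_{5} = 2·v_{4} + v_{8}  ⟹  sig = ⟨2 | 1 2⟩
  {2,5}:  v_{2} + v_{5} = 2·v_{6}  ⟹  sig = ⟨2 | 2⟩
  {5,7}:  v_{5} + v_{7} = 2·v_{4}  ⟹  sig = ⟨2 | 2⟩

so the primitive-relation signature multiset is
[⟨2 | 0⟩, ⟨2 | 0⟩, ⟨2 | 0⟩, ⟨2 | 1⟩, ⟨2 | 1⟩, ⟨2 | 1⟩, ⟨2 | 1⟩, ⟨2 | 1⟩, ⟨2 | 1⟩, ⟨2 | 1⟩, ⟨2 | 1⟩, ⟨2 | 1 1⟩, ⟨2 | 1 2⟩, ⟨2 | 2⟩, ⟨2 | 2⟩]


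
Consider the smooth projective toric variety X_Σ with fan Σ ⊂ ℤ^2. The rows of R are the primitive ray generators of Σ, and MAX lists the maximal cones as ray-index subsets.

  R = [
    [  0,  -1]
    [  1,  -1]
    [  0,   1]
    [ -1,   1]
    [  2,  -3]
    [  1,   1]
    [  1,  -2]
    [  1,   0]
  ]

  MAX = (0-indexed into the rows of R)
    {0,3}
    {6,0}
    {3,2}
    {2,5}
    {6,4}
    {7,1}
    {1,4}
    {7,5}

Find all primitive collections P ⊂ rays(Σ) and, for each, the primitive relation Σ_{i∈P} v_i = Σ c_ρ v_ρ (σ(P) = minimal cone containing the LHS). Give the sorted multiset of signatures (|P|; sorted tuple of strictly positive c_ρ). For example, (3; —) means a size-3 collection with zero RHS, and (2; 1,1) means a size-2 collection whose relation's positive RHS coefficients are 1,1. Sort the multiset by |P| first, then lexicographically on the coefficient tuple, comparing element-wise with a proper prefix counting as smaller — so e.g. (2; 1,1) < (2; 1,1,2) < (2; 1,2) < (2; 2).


20 minimal non-faces of Δ(Σ) (on 8 rays):

  P={0,2}:  v_{0} + v_{2} = 0  so sig = (2; —)
  P={1,3}:  v_{1} + v_{3} = 0  so sig = (2; —)
  P={0,1}:  v_{0} + v_{1} = v_{6}  so sig = (2; 1)
  P={0,5}:  v_{0} + v_{5} = v_{7}  so sig = (2; 1)
  P={0,7}:  v_{0} + v_{7} = v_{1}  so sig = (2; 1)
  P={1,2}:  v_{1} + v_{2} = v_{7}  so sig = (2; 1)
  P={1,6}:  v_{1} + v_{6} = v_{4}  so sig = (2; 1)
  P={2,6}:  v_{2} + v_{6} = v_{1}  so sig = (2; 1)
  P={2,7}:  v_{2} + v_{7} = v_{5}  so sig = (2; 1)
  P={3,4}:  v_{3} + v_{4} = v_{6}  so sig = (2; 1)
  P={3,6}:  v_{3} + v_{6} = v_{0}  so sig = (2; 1)
  P={3,7}:  v_{3} + v_{7} = v_{2}  so sig = (2; 1)
  P={5,6}:  v_{5} + v_{6} = v_{1} + v_{7}  so sig = (2; 1,1)
  P={4,5}:  v_{4} + v_{5} = 2·v_{1} + v_{7}  so sig = (2; 1,2)
  P={0,4}:  v_{0} + v_{4} = 2·v_{6}  so sig = (2; 2)
  P={1,5}:  v_{1} + v_{5} = 2·v_{7}  so sig = (2; 2)
  P={2,4}:  v_{2} + v_{4} = 2·v_{1}  so sig = (2; 2)
  P={3,5}:  v_{3} + v_{5} = 2·v_{2}  so sig = (2; 2)
  P={6,7}:  v_{6} + v_{7} = 2·v_{1}  so sig = (2; 2)
  P={4,7}:  v_{4} + v_{7} = 3·v_{1}  so sig = (2; 3)

Signatures (|P|; sorted positive RHS coefficients), sorted:
    (2; —)
    (2; —)
    (2; 1)
    (2; 1)
    (2; 1)
    (2; 1)
    (2; 1)
    (2; 1)
    (2; 1)
    (2; 1)
    (2; 1)
    (2; 1)
    (2; 1,1)
    (2; 1,2)
    (2; 2)
    (2; 2)
    (2; 2)
    (2; 2)
    (2; 2)
    (2; 3)


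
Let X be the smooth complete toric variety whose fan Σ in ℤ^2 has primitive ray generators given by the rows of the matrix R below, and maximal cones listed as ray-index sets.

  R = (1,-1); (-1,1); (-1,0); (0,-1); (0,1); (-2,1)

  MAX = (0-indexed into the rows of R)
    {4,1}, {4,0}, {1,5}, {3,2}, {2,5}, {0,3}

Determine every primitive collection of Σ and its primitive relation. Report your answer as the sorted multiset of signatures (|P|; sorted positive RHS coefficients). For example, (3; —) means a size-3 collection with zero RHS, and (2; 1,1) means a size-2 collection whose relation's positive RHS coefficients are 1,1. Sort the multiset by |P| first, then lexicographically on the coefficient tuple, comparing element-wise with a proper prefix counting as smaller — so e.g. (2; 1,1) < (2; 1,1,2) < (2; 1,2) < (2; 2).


|primitive collections| = 9. Relations:

  P={0,1}:  v_{0} + v_{1} = 0 — sig = (2; —)
  P={3,4}:  v_{3} + v_{4} = 0 — sig = (2; —)
  P={0,2}:  v_{0} + v_{2} = v_{3} — sig = (2; 1)
  P={0,5}:  v_{0} + v_{5} = v_{2} — sig = (2; 1)
  P={1,2}:  v_{1} + v_{2} = v_{5} — sig = (2; 1)
  P={1,3}:  v_{1} + v_{3} = v_{2} — sig = (2; 1)
  P={2,4}:  v_{2} + v_{4} = v_{1} — sig = (2; 1)
  P={3,5}:  v_{3} + v_{5} = 2·v_{2} — sig = (2; 2)
  P={4,5}:  v_{4} + v_{5} = 2·v_{1} — sig = (2; 2)

Sorted signature multiset PRS(X):
    |P|=2: 9 collections, coeffs (), (), (1), (1), (1), (1), (1), (2), (2)


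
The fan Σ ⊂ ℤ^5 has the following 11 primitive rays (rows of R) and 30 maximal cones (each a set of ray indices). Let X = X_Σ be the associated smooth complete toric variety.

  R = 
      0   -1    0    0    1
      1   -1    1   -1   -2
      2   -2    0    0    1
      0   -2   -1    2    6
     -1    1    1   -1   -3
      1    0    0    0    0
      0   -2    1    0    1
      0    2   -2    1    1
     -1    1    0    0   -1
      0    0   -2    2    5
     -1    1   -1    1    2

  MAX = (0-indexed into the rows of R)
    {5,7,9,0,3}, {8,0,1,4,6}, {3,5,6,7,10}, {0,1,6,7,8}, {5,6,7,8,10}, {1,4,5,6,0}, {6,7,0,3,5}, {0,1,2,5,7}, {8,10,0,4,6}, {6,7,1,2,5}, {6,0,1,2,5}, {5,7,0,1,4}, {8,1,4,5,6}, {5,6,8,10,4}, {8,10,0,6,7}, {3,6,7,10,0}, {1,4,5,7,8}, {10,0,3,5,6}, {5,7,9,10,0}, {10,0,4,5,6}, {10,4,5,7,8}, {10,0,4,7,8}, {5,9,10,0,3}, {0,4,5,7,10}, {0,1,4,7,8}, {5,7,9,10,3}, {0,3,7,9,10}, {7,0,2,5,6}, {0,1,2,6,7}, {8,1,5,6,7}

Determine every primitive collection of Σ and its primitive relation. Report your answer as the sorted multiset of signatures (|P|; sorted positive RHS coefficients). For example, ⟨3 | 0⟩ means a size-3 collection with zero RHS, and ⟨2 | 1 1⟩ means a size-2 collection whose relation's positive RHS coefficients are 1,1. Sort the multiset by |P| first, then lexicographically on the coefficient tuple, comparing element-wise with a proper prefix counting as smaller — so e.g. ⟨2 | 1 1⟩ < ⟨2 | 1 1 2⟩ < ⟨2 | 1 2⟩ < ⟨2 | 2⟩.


Primitive collections (18):

  P = {1,10}:  v_{1} + v_{10} = 0 — sig = ⟨2 | 0⟩
  P = {2,4}:  v_{2} + v_{4} = v_{1} — sig = ⟨2 | 1⟩
  P = {4,9}:  v_{4} + v_{9} = v_{10} — sig = ⟨2 | 1⟩
  P = {6,9}:  v_{6} + v_{9} = v_{3} — sig = ⟨2 | 1⟩
  P = {3,4}:  v_{3} + v_{4} = v_{6} + v_{10} — sig = ⟨2 | 1 1⟩
  P = {2,8}:  v_{2} + v_{8} = v_{1} + v_{6} + v_{7} — sig = ⟨2 | 1 1 1⟩
  P = {8,9}:  v_{8} + v_{9} = v_{6} + v_{7} + v_{10} — sig = ⟨2 | 1 1 1⟩
  P = {1,9}:  v_{1} + v_{9} = v_{0} + v_{5} + v_{6} + v_{7} — sig = ⟨2 | 1 1 1 1⟩
  P = {2,10}:  v_{2} + v_{10} = v_{0} + v_{5} + v_{6} + v_{7} — sig = ⟨2 | 1 1 1 1⟩
  P = {1,3}:  v_{1} + v_{3} = v_{0} + v_{5} + 2·v_{6} + v_{7} — sig = ⟨2 | 1 1 1 2⟩
  P = {3,8}:  v_{3} + v_{8} = 2·v_{6} + v_{7} + v_{10} — sig = ⟨2 | 1 1 2⟩
  P = {2,9}:  v_{2} + v_{9} = 2·v_{0} + 2·v_{5} + 2·v_{6} + 2·v_{7} — sig = ⟨2 | 2 2 2 2⟩
  P = {2,3}:  v_{2} + v_{3} = 2·v_{0} + 2·v_{5} + 3·v_{6} + 2·v_{7} — sig = ⟨2 | 2 2 2 3⟩
  P = {0,5,8}:  v_{0} + v_{5} + v_{8} = 0 — sig = ⟨3 | 0⟩
  P = {4,6,7}:  v_{4} + v_{6} + v_{7} = v_{8} — sig = ⟨3 | 1⟩
  P = {0,1,5,6,7}:  v_{0} + v_{1} + v_{5} + v_{6} + v_{7} = v_{2} — sig = ⟨5 | 1⟩
  P = {0,5,6,7,10}:  v_{0} + v_{5} + v_{6} + v_{7} + v_{10} = v_{9} — sig = ⟨5 | 1⟩
  P = {0,3,5,7,10}:  v_{0} + v_{3} + v_{5} + v_{7} + v_{10} = 2·v_{9} — sig = ⟨5 | 2⟩

Signatures (|P|; sorted positive RHS coefficients), sorted:
{ ⟨2 | 0⟩,  ⟨2 | 1⟩ ×3,  ⟨2 | 1 1⟩,  ⟨2 | 1 1 1⟩ ×2,  ⟨2 | 1 1 1 1⟩ ×2,  ⟨2 | 1 1 1 2⟩,  ⟨2 | 1 1 2⟩,  ⟨2 | 2 2 2 2⟩,  ⟨2 | 2 2 2 3⟩,  ⟨3 | 0⟩,  ⟨3 | 1⟩,  ⟨5 | 1⟩ ×2,  ⟨5 | 2⟩ }


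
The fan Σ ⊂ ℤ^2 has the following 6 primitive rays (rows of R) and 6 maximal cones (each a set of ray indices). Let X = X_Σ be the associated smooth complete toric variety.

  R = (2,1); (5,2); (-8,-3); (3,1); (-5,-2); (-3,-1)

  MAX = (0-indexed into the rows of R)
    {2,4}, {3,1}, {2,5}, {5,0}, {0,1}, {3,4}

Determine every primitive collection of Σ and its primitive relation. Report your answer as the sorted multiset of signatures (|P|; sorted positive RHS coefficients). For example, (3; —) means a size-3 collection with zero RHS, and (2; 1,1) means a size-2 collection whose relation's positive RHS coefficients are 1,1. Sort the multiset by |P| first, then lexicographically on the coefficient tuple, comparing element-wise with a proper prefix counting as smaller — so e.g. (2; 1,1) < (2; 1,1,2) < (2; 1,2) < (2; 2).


Minimal non-faces — 9 found among 6 rays, 6 max cones:

  • {1,4}:  v_{1} + v_{4} = 0 ; sig = (2; —)
  • {3,5}:  v_{3} + v_{5} = 0 ; sig = (2; —)
  • {0,3}:  v_{0} + v_{3} = v_{1} ; sig = (2; 1)
  • {0,4}:  v_{0} + v_{4} = v_{5} ; sig = (2; 1)
  • {1,2}:  v_{1} + v_{2} = v_{5} ; sig = (2; 1)
  • {1,5}:  v_{1} + v_{5} = v_{0} ; sig = (2; 1)
  • {2,3}:  v_{2} + v_{3} = v_{4} ; sig = (2; 1)
  • {4,5}:  v_{4} + v_{5} = v_{2} ; sig = (2; 1)
  • {0,2}:  v_{0} + v_{2} = 2·v_{5} ; sig = (2; 2)

so the primitive-relation signature multiset is
    |P|=2: 9 collections, coeffs (), (), (1), (1), (1), (1), (1), (1), (2)


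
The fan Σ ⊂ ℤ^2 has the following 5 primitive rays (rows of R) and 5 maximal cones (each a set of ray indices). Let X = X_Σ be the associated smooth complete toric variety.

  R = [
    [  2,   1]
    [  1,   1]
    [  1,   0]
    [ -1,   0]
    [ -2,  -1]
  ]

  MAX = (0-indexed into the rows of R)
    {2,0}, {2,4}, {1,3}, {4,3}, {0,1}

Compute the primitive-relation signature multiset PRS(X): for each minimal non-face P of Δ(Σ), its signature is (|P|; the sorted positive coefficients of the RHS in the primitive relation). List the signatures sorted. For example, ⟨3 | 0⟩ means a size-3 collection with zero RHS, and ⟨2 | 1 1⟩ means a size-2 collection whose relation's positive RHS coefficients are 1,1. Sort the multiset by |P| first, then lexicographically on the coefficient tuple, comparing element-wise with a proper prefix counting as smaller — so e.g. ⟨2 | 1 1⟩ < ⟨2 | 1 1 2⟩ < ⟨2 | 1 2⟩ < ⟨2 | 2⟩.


The 5 primitive collections of Σ (r=5, n=2):

  {0,4}:  v_{0} + v_{4} = 0 ; sig = ⟨2 | 0⟩
  {2,3}:  v_{2} + v_{3} = 0 ; sig = ⟨2 | 0⟩
  {0,3}:  v_{0} + v_{3} = v_{1} ; sig = ⟨2 | 1⟩
  {1,2}:  v_{1} + v_{2} = v_{0} ; sig = ⟨2 | 1⟩
  {1,4}:  v_{1} + v_{4} = v_{3} ; sig = ⟨2 | 1⟩

Sorted signature multiset PRS(X):
[⟨2 | 0⟩, ⟨2 | 0⟩, ⟨2 | 1⟩, ⟨2 | 1⟩, ⟨2 | 1⟩]


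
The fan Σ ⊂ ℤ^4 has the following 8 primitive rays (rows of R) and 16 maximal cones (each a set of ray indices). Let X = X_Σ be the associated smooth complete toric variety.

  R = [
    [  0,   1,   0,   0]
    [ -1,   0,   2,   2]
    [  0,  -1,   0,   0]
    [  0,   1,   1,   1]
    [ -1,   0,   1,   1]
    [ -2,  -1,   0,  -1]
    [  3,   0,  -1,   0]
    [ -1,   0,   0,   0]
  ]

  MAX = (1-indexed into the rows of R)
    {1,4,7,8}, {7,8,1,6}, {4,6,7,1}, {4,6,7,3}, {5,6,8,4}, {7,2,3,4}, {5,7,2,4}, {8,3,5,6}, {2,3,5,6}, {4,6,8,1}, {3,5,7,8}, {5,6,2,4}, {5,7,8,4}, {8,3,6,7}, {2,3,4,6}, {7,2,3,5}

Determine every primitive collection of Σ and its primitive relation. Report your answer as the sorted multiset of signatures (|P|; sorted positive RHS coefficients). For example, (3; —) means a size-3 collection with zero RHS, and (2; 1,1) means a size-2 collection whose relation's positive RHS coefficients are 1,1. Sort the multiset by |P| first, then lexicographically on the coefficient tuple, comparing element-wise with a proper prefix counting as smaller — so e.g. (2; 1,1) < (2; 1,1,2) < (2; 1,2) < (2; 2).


9 minimal non-faces of Δ(Σ) (on 8 rays):

  • {1,3}:  v_{1} + v_{3} = 0  →  sig = (2; —)
  • {1,2}:  v_{1} + v_{2} = v_{4} + v_{5}  →  sig = (2; 1,1)
  • {1,5}:  v_{1} + v_{5} = v_{4} + v_{8}  →  sig = (2; 1,1)
  • {2,8}:  v_{2} + v_{8} = 2·v_{5}  →  sig = (2; 2)
  • {3,4,5}:  v_{3} + v_{4} + v_{5} = v_{2}  →  sig = (3; 1)
  • {3,4,8}:  v_{3} + v_{4} + v_{8} = v_{5}  →  sig = (3; 1)
  • {5,6,7}:  v_{5} + v_{6} + v_{7} = v_{3}  →  sig = (3; 1)
  • {2,6,7}:  v_{2} + v_{6} + v_{7} = 2·v_{3} + v_{4}  →  sig = (3; 1,2)
  • {4,6,7,8}:  v_{4} + v_{6} + v_{7} + v_{8} = 0  →  sig = (4; —)

Sorted signature multiset PRS(X):
[(2; —), (2; 1,1), (2; 1,1), (2; 2), (3; 1), (3; 1), (3; 1), (3; 1,2), (4; —)]


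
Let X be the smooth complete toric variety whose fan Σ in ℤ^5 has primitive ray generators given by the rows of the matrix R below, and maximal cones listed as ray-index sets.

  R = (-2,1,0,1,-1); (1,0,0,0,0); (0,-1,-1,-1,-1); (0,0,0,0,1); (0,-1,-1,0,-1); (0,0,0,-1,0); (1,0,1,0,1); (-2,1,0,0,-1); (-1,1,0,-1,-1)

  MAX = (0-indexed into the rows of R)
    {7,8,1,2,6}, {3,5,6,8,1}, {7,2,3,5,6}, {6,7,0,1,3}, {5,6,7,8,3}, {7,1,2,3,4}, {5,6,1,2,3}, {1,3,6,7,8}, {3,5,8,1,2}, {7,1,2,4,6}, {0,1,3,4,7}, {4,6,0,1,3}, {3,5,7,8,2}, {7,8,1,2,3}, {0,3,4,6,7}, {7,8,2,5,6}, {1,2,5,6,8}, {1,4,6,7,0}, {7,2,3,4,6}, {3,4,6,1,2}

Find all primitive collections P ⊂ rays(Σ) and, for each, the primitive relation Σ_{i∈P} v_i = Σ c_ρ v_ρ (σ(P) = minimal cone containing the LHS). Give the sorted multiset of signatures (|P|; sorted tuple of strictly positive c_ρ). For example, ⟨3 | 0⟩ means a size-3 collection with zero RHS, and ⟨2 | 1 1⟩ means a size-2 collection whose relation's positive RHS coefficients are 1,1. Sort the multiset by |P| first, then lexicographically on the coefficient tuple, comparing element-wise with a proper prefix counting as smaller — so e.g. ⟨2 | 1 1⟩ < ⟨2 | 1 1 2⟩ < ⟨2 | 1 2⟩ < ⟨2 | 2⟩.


Σ has 9 primitive collections:

  • {0,5}:  v_{0} + v_{5} = v_{7}  ⟹  sig = ⟨2 | 1⟩
  • {4,5}:  v_{4} + v_{5} = v_{2}  ⟹  sig = ⟨2 | 1⟩
  • {0,2}:  v_{0} + v_{2} = v_{4} + v_{7}  ⟹  sig = ⟨2 | 1 1⟩
  • {4,8}:  v_{4} + v_{8} = v_{1} + v_{2} + v_{7}  ⟹  sig = ⟨2 | 1 1 1⟩
  • {0,8}:  v_{0} + v_{8} = v_{1} + 2·v_{7}  ⟹  sig = ⟨2 | 1 2⟩
  • {1,5,7}:  v_{1} + v_{5} + v_{7} = v_{8}  ⟹  sig = ⟨3 | 1⟩
  • {2,3,6,8}:  v_{2} + v_{3} + v_{6} + v_{8} = 2·v_{5}  ⟹  sig = ⟨4 | 2⟩
  • {1,3,4,6,7}:  v_{1} + v_{3} + v_{4} + v_{6} + v_{7} = 0  ⟹  sig = ⟨5 | 0⟩
  • {1,2,3,6,7}:  v_{1} + v_{2} + v_{3} + v_{6} + v_{7} = v_{5}  ⟹  sig = ⟨5 | 1⟩

so the primitive-relation signature multiset is
[⟨2 | 1⟩, ⟨2 | 1⟩, ⟨2 | 1 1⟩, ⟨2 | 1 1 1⟩, ⟨2 | 1 2⟩, ⟨3 | 1⟩, ⟨4 | 2⟩, ⟨5 | 0⟩, ⟨5 | 1⟩]


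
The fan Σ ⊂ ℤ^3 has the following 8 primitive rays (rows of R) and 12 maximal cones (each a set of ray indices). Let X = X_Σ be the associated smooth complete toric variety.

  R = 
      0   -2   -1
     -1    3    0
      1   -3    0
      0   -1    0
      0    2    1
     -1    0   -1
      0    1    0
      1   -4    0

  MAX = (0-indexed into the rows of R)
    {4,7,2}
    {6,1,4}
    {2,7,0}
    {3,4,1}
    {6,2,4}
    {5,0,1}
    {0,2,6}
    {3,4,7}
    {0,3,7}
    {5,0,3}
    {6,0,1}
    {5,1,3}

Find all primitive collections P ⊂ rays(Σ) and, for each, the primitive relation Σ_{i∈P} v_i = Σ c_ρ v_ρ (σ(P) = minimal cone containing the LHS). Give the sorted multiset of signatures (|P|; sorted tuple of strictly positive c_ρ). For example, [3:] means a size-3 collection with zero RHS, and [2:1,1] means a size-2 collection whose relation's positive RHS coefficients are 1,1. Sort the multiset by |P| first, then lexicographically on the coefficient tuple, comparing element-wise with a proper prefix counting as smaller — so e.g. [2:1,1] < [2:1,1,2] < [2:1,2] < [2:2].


|primitive collections| = 11. Relations:

  P={0,4}:  v_{0} + v_{4} = 0  so sig = [2:]
  P={1,2}:  v_{1} + v_{2} = 0  so sig = [2:]
  P={3,6}:  v_{3} + v_{6} = 0  so sig = [2:]
  P={1,7}:  v_{1} + v_{7} = v_{3}  so sig = [2:1]
  P={2,3}:  v_{2} + v_{3} = v_{7}  so sig = [2:1]
  P={6,7}:  v_{6} + v_{7} = v_{2}  so sig = [2:1]
  P={2,5}:  v_{2} + v_{5} = v_{0} + v_{3}  so sig = [2:1,1]
  P={4,5}:  v_{4} + v_{5} = v_{1} + v_{3}  so sig = [2:1,1]
  P={5,6}:  v_{5} + v_{6} = v_{0} + v_{1}  so sig = [2:1,1]
  P={5,7}:  v_{5} + v_{7} = v_{0} + 2·v_{3}  so sig = [2:1,2]
  P={0,1,3}:  v_{0} + v_{1} + v_{3} = v_{5}  so sig = [3:1]

so the primitive-relation signature multiset is
{ [2:] ×3,  [2:1] ×3,  [2:1,1] ×3,  [2:1,2],  [3:1] }


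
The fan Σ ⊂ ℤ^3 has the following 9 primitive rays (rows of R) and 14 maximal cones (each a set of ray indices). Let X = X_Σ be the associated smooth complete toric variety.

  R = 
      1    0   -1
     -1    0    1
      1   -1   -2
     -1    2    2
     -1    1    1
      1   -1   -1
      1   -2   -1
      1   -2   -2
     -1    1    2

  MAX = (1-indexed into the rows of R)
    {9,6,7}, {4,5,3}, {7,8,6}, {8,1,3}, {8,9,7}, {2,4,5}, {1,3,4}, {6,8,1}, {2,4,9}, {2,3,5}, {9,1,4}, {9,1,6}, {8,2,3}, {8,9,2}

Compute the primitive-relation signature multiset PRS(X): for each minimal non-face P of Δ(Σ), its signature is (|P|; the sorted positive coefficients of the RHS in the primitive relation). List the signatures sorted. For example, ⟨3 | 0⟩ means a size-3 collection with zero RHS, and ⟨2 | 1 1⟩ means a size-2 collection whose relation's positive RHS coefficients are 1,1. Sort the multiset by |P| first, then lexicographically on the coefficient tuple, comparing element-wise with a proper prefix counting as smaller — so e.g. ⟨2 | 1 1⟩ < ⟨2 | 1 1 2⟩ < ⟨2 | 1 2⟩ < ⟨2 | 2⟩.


Δ(Σ) — 9 vertices, 18 min non-faces:

  • {1,2}:  v_{1} + v_{2} = 0 — sig = ⟨2 | 0⟩
  • {3,9}:  v_{3} + v_{9} = 0 — sig = ⟨2 | 0⟩
  • {4,8}:  v_{4} + v_{8} = 0 — sig = ⟨2 | 0⟩
  • {5,6}:  v_{5} + v_{6} = 0 — sig = ⟨2 | 0⟩
  • {1,5}:  v_{1} + v_{5} = v_{3} + v_{4} — sig = ⟨2 | 1 1⟩
  • {2,6}:  v_{2} + v_{6} = v_{8} + v_{9} — sig = ⟨2 | 1 1⟩
  • {3,6}:  v_{3} + v_{6} = v_{1} + v_{8} — sig = ⟨2 | 1 1⟩
  • {3,7}:  v_{3} + v_{7} = v_{6} + v_{8} — sig = ⟨2 | 1 1⟩
  • {4,6}:  v_{4} + v_{6} = v_{1} + v_{9} — sig = ⟨2 | 1 1⟩
  • {4,7}:  v_{4} + v_{7} = v_{6} + v_{9} — sig = ⟨2 | 1 1⟩
  • {5,7}:  v_{5} + v_{7} = v_{8} + v_{9} — sig = ⟨2 | 1 1⟩
  • {5,8}:  v_{5} + v_{8} = v_{2} + v_{3} — sig = ⟨2 | 1 1⟩
  • {5,9}:  v_{5} + v_{9} = v_{2} + v_{4} — sig = ⟨2 | 1 1⟩
  • {1,7}:  v_{1} + v_{7} = 2·v_{6} — sig = ⟨2 | 2⟩
  • {2,7}:  v_{2} + v_{7} = 2·v_{8} + 2·v_{9} — sig = ⟨2 | 2 2⟩
  • {1,8,9}:  v_{1} + v_{8} + v_{9} = v_{6} — sig = ⟨3 | 1⟩
  • {2,3,4}:  v_{2} + v_{3} + v_{4} = v_{5} — sig = ⟨3 | 1⟩
  • {6,8,9}:  v_{6} + v_{8} + v_{9} = v_{7} — sig = ⟨3 | 1⟩

Sorted signature multiset PRS(X):
    |P|=2: 15 collections, coeffs (), (), (), (), (1,1), (1,1), (1,1), (1,1), (1,1), (1,1), (1,1), (1,1), (1,1), (2), (2,2)
    |P|=3: 3 collections, coeffs (1), (1), (1)


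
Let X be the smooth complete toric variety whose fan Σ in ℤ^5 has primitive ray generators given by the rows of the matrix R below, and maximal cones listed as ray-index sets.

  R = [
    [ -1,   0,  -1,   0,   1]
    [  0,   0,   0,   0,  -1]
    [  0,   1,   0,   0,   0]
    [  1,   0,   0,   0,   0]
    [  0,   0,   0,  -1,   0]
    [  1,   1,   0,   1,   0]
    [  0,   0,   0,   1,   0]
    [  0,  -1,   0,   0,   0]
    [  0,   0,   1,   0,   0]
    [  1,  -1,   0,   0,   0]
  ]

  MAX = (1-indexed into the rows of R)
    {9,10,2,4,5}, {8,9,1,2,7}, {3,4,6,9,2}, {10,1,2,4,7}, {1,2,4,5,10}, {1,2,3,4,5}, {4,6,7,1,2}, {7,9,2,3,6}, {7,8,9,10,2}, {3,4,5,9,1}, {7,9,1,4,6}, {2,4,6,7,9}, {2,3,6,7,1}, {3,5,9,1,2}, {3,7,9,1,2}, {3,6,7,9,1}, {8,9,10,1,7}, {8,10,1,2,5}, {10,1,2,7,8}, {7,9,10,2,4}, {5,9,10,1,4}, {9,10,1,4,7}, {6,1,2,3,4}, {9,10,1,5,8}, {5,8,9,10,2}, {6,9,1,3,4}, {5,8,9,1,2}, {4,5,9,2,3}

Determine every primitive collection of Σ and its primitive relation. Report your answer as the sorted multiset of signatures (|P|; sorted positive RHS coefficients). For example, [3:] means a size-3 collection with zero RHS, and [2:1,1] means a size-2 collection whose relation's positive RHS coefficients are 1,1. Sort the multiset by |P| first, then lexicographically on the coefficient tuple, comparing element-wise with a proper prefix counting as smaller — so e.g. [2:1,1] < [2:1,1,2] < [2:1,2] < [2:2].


Δ(Σ) — 10 vertices, 11 min non-faces:

  {3,8}:  v_{3} + v_{8} = 0  so sig = [2:]
  {5,7}:  v_{5} + v_{7} = 0  so sig = [2:]
  {3,10}:  v_{3} + v_{10} = v_{4}  so sig = [2:1]
  {4,8}:  v_{4} + v_{8} = v_{10}  so sig = [2:1]
  {5,6}:  v_{5} + v_{6} = v_{3} + v_{4}  so sig = [2:1,1]
  {6,8}:  v_{6} + v_{8} = v_{4} + v_{7}  so sig = [2:1,1]
  {6,10}:  v_{6} + v_{10} = 2·v_{4} + v_{7}  so sig = [2:1,2]
  {3,4,7}:  v_{3} + v_{4} + v_{7} = v_{6}  so sig = [3:1]
  {1,2,4,9}:  v_{1} + v_{2} + v_{4} + v_{9} = 0  so sig = [4:]
  {1,2,9,10}:  v_{1} + v_{2} + v_{9} + v_{10} = v_{8}  so sig = [4:1]
  {1,2,6,9}:  v_{1} + v_{2} + v_{6} + v_{9} = v_{3} + v_{7}  so sig = [4:1,1]

so the primitive-relation signature multiset is
    |P|=2: 7 collections, coeffs (), (), (1), (1), (1,1), (1,1), (1,2)
    |P|=3: 1 collection, coeffs (1)
    |P|=4: 3 collections, coeffs (), (1), (1,1)


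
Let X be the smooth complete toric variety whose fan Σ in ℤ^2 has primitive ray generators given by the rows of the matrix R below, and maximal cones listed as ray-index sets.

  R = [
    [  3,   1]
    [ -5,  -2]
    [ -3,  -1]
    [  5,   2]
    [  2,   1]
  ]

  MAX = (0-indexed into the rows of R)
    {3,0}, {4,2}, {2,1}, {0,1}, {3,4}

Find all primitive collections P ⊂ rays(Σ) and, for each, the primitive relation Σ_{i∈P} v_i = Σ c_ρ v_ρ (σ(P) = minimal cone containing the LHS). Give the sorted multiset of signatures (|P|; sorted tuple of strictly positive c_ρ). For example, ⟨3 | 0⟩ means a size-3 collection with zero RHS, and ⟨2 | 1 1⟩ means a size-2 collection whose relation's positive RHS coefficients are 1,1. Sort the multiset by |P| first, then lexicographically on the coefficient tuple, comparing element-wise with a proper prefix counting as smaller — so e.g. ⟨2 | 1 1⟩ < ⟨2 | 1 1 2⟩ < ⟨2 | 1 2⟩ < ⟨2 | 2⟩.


Δ(Σ) — 5 vertices, 5 min non-faces:

  P={0,2}:  v_{0} + v_{2} = 0  ⟹  sig = ⟨2 | 0⟩
  P={1,3}:  v_{1} + v_{3} = 0  ⟹  sig = ⟨2 | 0⟩
  P={0,4}:  v_{0} + v_{4} = v_{3}  ⟹  sig = ⟨2 | 1⟩
  P={1,4}:  v_{1} + v_{4} = v_{2}  ⟹  sig = ⟨2 | 1⟩
  P={2,3}:  v_{2} + v_{3} = v_{4}  ⟹  sig = ⟨2 | 1⟩

Signatures (|P|; sorted positive RHS coefficients), sorted:
    ⟨2 | 0⟩
    ⟨2 | 0⟩
    ⟨2 | 1⟩
    ⟨2 | 1⟩
    ⟨2 | 1⟩


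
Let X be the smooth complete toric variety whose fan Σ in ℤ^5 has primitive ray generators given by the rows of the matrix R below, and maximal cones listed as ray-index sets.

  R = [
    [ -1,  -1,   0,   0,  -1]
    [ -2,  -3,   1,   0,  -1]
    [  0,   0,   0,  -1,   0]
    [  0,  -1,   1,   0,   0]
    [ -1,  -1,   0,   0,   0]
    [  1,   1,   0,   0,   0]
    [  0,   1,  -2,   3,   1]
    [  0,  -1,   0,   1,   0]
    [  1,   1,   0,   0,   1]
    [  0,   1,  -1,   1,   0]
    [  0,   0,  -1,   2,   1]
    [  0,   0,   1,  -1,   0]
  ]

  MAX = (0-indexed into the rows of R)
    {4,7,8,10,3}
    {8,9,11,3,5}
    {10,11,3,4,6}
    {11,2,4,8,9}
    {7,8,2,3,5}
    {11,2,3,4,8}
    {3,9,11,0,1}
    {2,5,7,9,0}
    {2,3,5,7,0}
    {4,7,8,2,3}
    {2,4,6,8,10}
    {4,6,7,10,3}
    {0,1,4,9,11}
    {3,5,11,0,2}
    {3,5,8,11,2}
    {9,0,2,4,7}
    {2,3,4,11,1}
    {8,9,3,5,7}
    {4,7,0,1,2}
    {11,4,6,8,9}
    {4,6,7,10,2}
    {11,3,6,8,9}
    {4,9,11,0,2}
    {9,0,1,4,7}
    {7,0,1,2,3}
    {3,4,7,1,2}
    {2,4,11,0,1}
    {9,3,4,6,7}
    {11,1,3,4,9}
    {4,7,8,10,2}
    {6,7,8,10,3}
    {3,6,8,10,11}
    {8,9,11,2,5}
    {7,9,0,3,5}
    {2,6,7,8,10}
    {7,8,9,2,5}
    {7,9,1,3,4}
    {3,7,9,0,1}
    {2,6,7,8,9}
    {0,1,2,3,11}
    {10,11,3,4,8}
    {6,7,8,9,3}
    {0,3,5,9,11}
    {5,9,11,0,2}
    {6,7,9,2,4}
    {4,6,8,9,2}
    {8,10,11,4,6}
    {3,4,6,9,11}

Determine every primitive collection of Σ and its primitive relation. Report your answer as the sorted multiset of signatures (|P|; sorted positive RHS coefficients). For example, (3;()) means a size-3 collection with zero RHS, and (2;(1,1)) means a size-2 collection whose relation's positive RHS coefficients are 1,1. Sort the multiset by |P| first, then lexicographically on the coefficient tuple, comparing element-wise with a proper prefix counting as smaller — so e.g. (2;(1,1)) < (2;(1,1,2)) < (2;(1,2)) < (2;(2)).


Σ has 23 primitive collections:

  P={0,8}:  v_{0} + v_{8} = 0 — sig = (2;())
  P={4,5}:  v_{4} + v_{5} = 0 — sig = (2;())
  P={7,11}:  v_{7} + v_{11} = v_{3} — sig = (2;(1))
  P={9,10}:  v_{9} + v_{10} = v_{6} — sig = (2;(1))
  P={1,5}:  v_{1} + v_{5} = v_{0} + v_{3} — sig = (2;(1,1))
  P={1,8}:  v_{1} + v_{8} = v_{3} + v_{4} — sig = (2;(1,1))
  P={0,10}:  v_{0} + v_{10} = v_{4} + v_{7} + v_{9} — sig = (2;(1,1,1))
  P={5,10}:  v_{5} + v_{10} = v_{7} + v_{8} + v_{9} — sig = (2;(1,1,1))
  P={1,10}:  v_{1} + v_{10} = v_{3} + 2·v_{4} + v_{7} + v_{9} — sig = (2;(1,1,1,2))
  P={0,6}:  v_{0} + v_{6} = v_{4} + v_{7} + 2·v_{9} — sig = (2;(1,1,2))
  P={5,6}:  v_{5} + v_{6} = v_{7} + v_{8} + 2·v_{9} — sig = (2;(1,1,2))
  P={1,6}:  v_{1} + v_{6} = v_{3} + 2·v_{4} + v_{7} + 2·v_{9} — sig = (2;(1,1,2,2))
  P={2,3,9}:  v_{2} + v_{3} + v_{9} = 0 — sig = (3;())
  P={0,3,4}:  v_{0} + v_{3} + v_{4} = v_{1} — sig = (3;(1))
  P={2,3,6}:  v_{2} + v_{3} + v_{6} = v_{10} — sig = (3;(1))
  P={1,2,9}:  v_{1} + v_{2} + v_{9} = v_{0} + v_{4} — sig = (3;(1,1))
  P={2,10,11}:  v_{2} + v_{10} + v_{11} = v_{4} + v_{8} — sig = (3;(1,1))
  P={2,3,10}:  v_{2} + v_{3} + v_{10} = v_{4} + v_{7} + v_{8} — sig = (3;(1,1,1))
  P={2,6,11}:  v_{2} + v_{6} + v_{11} = v_{4} + v_{8} + v_{9} — sig = (3;(1,1,1))
  P={4,7,8,9}:  v_{4} + v_{7} + v_{8} + v_{9} = v_{10} — sig = (4;(1))
  P={3,4,8,9}:  v_{3} + v_{4} + v_{8} + v_{9} = v_{10} + v_{11} — sig = (4;(1,1))
  P={3,4,6,8}:  v_{3} + v_{4} + v_{6} + v_{8} = 2·v_{10} + v_{11} — sig = (4;(1,2))
  P={4,6,7,8}:  v_{4} + v_{6} + v_{7} + v_{8} = 2·v_{10} — sig = (4;(2))

Hence PRS(X_Σ) =
[(2;()), (2;()), (2;(1)), (2;(1)), (2;(1,1)), (2;(1,1)), (2;(1,1,1)), (2;(1,1,1)), (2;(1,1,1,2)), (2;(1,1,2)), (2;(1,1,2)), (2;(1,1,2,2)), (3;()), (3;(1)), (3;(1)), (3;(1,1)), (3;(1,1)), (3;(1,1,1)), (3;(1,1,1)), (4;(1)), (4;(1,1)), (4;(1,2)), (4;(2))]


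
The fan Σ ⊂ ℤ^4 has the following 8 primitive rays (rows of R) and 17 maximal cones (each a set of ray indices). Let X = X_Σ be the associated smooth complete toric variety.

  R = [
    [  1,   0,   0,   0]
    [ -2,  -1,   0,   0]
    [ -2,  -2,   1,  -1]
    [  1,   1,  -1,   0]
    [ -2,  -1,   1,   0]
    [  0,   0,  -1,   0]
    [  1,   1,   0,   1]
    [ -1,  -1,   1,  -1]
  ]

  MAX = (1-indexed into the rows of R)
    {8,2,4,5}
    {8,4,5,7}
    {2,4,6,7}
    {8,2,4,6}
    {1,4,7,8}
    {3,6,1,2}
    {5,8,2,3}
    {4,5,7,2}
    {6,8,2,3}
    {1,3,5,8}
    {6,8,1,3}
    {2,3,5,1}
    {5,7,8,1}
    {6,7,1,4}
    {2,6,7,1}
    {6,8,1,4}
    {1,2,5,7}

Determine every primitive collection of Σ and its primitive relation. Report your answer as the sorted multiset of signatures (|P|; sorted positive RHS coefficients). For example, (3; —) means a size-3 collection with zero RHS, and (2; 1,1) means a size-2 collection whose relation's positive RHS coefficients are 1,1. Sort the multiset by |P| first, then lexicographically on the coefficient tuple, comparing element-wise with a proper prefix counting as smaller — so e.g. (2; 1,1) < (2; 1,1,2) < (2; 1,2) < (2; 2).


Δ(Σ) — 8 vertices, 8 min non-faces:

  P = {5,6}:  v_{5} + v_{6} = v_{2}  so sig = (2; 1)
  P = {3,4}:  v_{3} + v_{4} = v_{6} + v_{8}  so sig = (2; 1,1)
  P = {3,7}:  v_{3} + v_{7} = v_{1} + v_{5}  so sig = (2; 1,1)
  P = {1,4,5}:  v_{1} + v_{4} + v_{5} = 0  so sig = (3; —)
  P = {6,7,8}:  v_{6} + v_{7} + v_{8} = 0  so sig = (3; —)
  P = {1,2,4}:  v_{1} + v_{2} + v_{4} = v_{6}  so sig = (3; 1)
  P = {1,2,8}:  v_{1} + v_{2} + v_{8} = v_{3}  so sig = (3; 1)
  P = {2,7,8}:  v_{2} + v_{7} + v_{8} = v_{5}  so sig = (3; 1)

Signatures (|P|; sorted positive RHS coefficients), sorted:
    |P|=2: 3 collections, coeffs (1), (1,1), (1,1)
    |P|=3: 5 collections, coeffs (), (), (1), (1), (1)


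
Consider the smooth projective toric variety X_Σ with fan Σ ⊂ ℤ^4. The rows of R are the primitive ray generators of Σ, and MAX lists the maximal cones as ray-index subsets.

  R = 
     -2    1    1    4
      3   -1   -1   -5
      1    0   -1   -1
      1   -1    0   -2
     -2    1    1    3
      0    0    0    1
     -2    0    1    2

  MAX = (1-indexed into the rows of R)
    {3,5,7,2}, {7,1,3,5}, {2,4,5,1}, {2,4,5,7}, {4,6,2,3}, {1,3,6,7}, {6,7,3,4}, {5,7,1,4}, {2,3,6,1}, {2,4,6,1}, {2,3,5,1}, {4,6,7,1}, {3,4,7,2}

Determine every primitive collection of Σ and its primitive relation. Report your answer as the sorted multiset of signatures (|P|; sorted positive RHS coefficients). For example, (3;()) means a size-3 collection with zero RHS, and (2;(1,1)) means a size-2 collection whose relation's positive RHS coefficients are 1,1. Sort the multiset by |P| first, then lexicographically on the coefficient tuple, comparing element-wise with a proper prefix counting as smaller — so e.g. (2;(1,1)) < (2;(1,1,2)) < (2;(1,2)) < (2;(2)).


Σ has 5 primitive collections:

  • {5,6}:  v_{5} + v_{6} = v_{1}  →  sig = (2;(1))
  • {3,4,5}:  v_{3} + v_{4} + v_{5} = 0  →  sig = (3;())
  • {1,3,4}:  v_{1} + v_{3} + v_{4} = v_{6}  →  sig = (3;(1))
  • {2,6,7}:  v_{2} + v_{6} + v_{7} = v_{4}  →  sig = (3;(1))
  • {1,2,7}:  v_{1} + v_{2} + v_{7} = v_{4} + v_{5}  →  sig = (3;(1,1))

so the primitive-relation signature multiset is
[(2;(1)), (3;()), (3;(1)), (3;(1)), (3;(1,1))]


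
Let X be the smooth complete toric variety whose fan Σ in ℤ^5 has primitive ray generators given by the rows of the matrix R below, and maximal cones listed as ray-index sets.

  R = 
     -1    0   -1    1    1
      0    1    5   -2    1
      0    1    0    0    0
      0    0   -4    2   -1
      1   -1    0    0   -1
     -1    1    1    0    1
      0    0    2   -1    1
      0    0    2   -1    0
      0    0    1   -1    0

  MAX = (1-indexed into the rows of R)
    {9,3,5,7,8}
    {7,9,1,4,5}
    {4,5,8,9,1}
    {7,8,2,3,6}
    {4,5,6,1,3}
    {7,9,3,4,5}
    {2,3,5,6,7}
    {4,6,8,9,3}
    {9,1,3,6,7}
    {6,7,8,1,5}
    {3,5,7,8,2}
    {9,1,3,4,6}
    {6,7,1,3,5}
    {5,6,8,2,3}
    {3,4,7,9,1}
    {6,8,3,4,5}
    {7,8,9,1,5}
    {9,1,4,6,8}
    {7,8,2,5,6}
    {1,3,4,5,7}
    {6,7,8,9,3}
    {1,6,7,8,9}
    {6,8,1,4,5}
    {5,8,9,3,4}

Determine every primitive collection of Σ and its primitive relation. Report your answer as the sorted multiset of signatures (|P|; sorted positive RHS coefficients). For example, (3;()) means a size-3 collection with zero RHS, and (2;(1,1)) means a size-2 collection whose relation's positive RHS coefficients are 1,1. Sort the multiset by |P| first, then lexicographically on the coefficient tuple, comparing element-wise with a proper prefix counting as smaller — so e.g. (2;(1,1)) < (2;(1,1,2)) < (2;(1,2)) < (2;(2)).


The 9 primitive collections of Σ (r=9, n=5):

  P={2,4}:  v_{2} + v_{4} = v_{3} + v_{5} + v_{6} ; sig = (2;(1,1,1))
  P={1,2}:  v_{1} + v_{2} = v_{5} + 2·v_{6} + v_{7} ; sig = (2;(1,1,2))
  P={2,9}:  v_{2} + v_{9} = v_{3} + v_{7} + 2·v_{8} ; sig = (2;(1,1,2))
  P={4,7,8}:  v_{4} + v_{7} + v_{8} = 0 ; sig = (3;())
  P={1,3,8}:  v_{1} + v_{3} + v_{8} = v_{6} ; sig = (3;(1))
  P={5,6,9}:  v_{5} + v_{6} + v_{9} = v_{8} ; sig = (3;(1))
  P={4,6,7}:  v_{4} + v_{6} + v_{7} = v_{1} + v_{3} ; sig = (3;(1,1))
  P={1,3,5,9}:  v_{1} + v_{3} + v_{5} + v_{9} = 0 ; sig = (4;())
  P={3,5,6,7,8}:  v_{3} + v_{5} + v_{6} + v_{7} + v_{8} = v_{2} ; sig = (5;(1))

Sorted signature multiset PRS(X):
    (2;(1,1,1))
    (2;(1,1,2))
    (2;(1,1,2))
    (3;())
    (3;(1))
    (3;(1))
    (3;(1,1))
    (4;())
    (5;(1))


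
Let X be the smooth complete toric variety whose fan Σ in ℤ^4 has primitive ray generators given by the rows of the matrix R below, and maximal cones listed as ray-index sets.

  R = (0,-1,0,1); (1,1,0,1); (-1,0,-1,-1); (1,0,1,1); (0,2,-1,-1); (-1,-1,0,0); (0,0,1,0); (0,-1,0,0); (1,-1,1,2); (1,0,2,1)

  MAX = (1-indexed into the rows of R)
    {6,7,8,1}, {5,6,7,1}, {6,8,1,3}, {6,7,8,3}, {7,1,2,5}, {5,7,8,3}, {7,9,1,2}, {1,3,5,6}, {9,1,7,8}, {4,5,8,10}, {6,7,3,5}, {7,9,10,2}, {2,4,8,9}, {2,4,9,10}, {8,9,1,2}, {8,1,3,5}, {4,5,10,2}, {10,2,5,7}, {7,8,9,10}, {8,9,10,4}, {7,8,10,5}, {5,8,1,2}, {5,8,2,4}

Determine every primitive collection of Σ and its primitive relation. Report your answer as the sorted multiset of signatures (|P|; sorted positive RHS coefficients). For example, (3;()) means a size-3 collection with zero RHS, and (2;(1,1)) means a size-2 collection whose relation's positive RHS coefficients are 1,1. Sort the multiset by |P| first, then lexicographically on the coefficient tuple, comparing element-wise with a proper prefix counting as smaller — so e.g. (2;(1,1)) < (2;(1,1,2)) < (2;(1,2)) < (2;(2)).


|primitive collections| = 17. Relations:

  P={3,4}:  v_{3} + v_{4} = 0  ⟹  sig = (2;())
  P={1,4}:  v_{1} + v_{4} = v_{9}  ⟹  sig = (2;(1))
  P={3,9}:  v_{3} + v_{9} = v_{1}  ⟹  sig = (2;(1))
  P={3,10}:  v_{3} + v_{10} = v_{7}  ⟹  sig = (2;(1))
  P={4,7}:  v_{4} + v_{7} = v_{10}  ⟹  sig = (2;(1))
  P={5,9}:  v_{5} + v_{9} = v_{2}  ⟹  sig = (2;(1))
  P={1,10}:  v_{1} + v_{10} = v_{7} + v_{9}  ⟹  sig = (2;(1,1))
  P={2,3}:  v_{2} + v_{3} = v_{1} + v_{5}  ⟹  sig = (2;(1,1))
  P={4,6}:  v_{4} + v_{6} = v_{1} + v_{7}  ⟹  sig = (2;(1,1))
  P={2,6}:  v_{2} + v_{6} = 2·v_{1} + v_{5} + v_{7}  ⟹  sig = (2;(1,1,2))
  P={6,9}:  v_{6} + v_{9} = 2·v_{1} + v_{7}  ⟹  sig = (2;(1,2))
  P={6,10}:  v_{6} + v_{10} = v_{1} + 2·v_{7}  ⟹  sig = (2;(1,2))
  P={1,3,7}:  v_{1} + v_{3} + v_{7} = v_{6}  ⟹  sig = (3;(1))
  P={2,7,8}:  v_{2} + v_{7} + v_{8} = v_{4}  ⟹  sig = (3;(1))
  P={5,6,8}:  v_{5} + v_{6} + v_{8} = v_{3}  ⟹  sig = (3;(1))
  P={2,8,10}:  v_{2} + v_{8} + v_{10} = 2·v_{4}  ⟹  sig = (3;(2))
  P={1,5,7,8}:  v_{1} + v_{5} + v_{7} + v_{8} = 0  ⟹  sig = (4;())

Hence PRS(X_Σ) =
    |P|=2: 12 collections, coeffs (), (1), (1), (1), (1), (1), (1,1), (1,1), (1,1), (1,1,2), (1,2), (1,2)
    |P|=3: 4 collections, coeffs (1), (1), (1), (2)
    |P|=4: 1 collection, coeffs ()
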